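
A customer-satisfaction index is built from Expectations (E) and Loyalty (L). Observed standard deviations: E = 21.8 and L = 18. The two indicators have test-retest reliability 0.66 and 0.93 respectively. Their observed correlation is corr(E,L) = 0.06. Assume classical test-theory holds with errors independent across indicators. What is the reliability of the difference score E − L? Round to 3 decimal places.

Var(E−L) = 21.8² + 18² − 2·21.8·18·0.06 = 799.24 − 47.088 = 752.152.
With uncorrelated errors the cross-covariances are all true-score covariance, so they carry over unchanged; only the diagonal terms shrink to ρᵢσᵢ².
True-score variance = [21.8²·0.66 + 18²·0.93] − 47.088 = 614.978 − 47.088 = 567.89.
Reliability = 567.89 / 752.152 = 0.755.

0.755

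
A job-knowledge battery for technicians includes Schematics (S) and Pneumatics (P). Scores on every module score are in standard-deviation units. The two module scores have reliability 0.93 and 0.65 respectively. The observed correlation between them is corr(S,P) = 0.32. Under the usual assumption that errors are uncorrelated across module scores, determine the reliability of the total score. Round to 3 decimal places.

Var(S+P) = 2 + 2·[0.32] = 2 + 0.64 = 2.64.
With uncorrelated errors the cross-covariances are all true-score covariance, so they carry over unchanged; only the diagonal terms shrink to ρᵢσᵢ².
True-score variance = [0.93 + 0.65] + 0.64 = 1.58 + 0.64 = 2.22.
Reliability = 2.22 / 2.64 = 0.841.

0.841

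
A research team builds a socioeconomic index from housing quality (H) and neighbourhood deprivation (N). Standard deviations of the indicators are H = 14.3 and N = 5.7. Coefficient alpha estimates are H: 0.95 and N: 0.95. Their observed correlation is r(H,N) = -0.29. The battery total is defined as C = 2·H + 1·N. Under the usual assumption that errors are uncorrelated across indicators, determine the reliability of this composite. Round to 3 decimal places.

Var(C) = 2²·14.3² + 5.7² + 2·[2·14.3·5.7·(-0.29)] = 850.45 − 94.5516 = 755.898.
Because errors are independent across components, Cov(Tᵢ,Tⱼ) = Cov(Xᵢ,Xⱼ); the off-diagonal part of the true-score variance is the same as above.
True-score variance = [2²·14.3²·0.95 + 5.7²·0.95] − 94.5516 = 807.928 − 94.5516 = 713.376.
Reliability = 713.376 / 755.898 = 0.944.

0.944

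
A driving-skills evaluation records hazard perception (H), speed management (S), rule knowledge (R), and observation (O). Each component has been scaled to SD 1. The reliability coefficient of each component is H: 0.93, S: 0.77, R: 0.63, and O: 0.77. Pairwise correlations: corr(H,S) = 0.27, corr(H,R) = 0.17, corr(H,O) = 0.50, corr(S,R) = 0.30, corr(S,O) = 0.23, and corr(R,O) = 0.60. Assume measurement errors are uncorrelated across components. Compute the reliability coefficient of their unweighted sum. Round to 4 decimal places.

0.8894

Var(H+S+R+O) = 4 + 2·[0.27 + 0.17 + 0.50 + 0.30 + 0.23 + 0.60] = 4 + 4.14 = 8.14.
Under uncorrelated errors the observed covariances equal the true-score covariances, so only the own-variance terms attenuate.
True-score variance = [0.93 + 0.77 + 0.63 + 0.77] + 4.14 = 3.1 + 4.14 = 7.24.
Reliability = 7.24 / 8.14 = 0.8894.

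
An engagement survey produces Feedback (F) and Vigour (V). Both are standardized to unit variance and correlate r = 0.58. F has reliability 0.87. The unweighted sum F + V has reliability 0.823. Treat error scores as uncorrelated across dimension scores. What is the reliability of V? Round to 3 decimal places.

Var(F+V) = 2 + 2·0.58 = 3.160.
True-score variance = ρ_F + ρ_V + 2·0.58, so 0.823 = (0.87 + ρ_V + 1.16) / 3.160.
ρ_V = 0.823·3.160 − 0.87 − 1.16 = 0.571.

0.571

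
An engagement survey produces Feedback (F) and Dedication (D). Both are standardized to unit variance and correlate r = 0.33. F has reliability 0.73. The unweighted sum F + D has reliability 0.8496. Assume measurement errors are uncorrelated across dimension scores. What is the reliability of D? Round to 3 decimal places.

Var(F+D) = 2 + 2·0.33 = 2.660.
True-score variance = ρ_F + ρ_D + 2·0.33, so 0.8496 = (0.73 + ρ_D + 0.66) / 2.660.
ρ_D = 0.8496·2.660 − 0.73 − 0.66 = 0.870.

0.870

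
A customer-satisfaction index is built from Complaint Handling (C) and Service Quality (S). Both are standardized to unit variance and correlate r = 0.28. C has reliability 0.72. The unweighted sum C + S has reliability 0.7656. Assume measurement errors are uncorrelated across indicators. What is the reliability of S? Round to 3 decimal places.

Var(C+S) = 2 + 2·0.28 = 2.560.
True-score variance = ρ_C + ρ_S + 2·0.28, so 0.7656 = (0.72 + ρ_S + 0.56) / 2.560.
ρ_S = 0.7656·2.560 − 0.72 − 0.56 = 0.680.

0.680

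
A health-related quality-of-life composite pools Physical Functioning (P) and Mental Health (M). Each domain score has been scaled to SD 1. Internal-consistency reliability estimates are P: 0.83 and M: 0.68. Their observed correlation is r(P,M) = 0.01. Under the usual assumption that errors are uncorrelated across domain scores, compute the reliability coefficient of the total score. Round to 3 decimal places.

0.757

Var(P+M) = 2 + 2·[0.01] = 2 + 0.02 = 2.02.
With uncorrelated errors the cross-covariances are all true-score covariance, so they carry over unchanged; only the diagonal terms shrink to ρᵢσᵢ².
True-score variance = [0.83 + 0.68] + 0.02 = 1.51 + 0.02 = 1.53.
Reliability = 1.53 / 2.02 = 0.757.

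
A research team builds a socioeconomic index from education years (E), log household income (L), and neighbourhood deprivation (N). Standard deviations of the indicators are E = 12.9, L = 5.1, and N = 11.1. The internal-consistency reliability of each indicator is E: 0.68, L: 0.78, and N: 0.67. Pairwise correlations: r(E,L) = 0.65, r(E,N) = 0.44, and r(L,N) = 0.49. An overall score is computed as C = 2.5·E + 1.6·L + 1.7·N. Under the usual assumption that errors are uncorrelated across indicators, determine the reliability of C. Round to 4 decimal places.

0.8134

Var(C) = 2.5²·12.9² + 1.6²·5.1² + 1.7²·11.1² + 2·[4·12.9·5.1·0.65 + 4.25·12.9·11.1·0.44 + 2.72·5.1·11.1·0.49] = 1462.72 + 1028.54 = 2491.26.
Under uncorrelated errors the observed covariances equal the true-score covariances, so only the own-variance terms attenuate.
True-score variance = [2.5²·12.9²·0.68 + 1.6²·5.1²·0.78 + 1.7²·11.1²·0.67] + 1028.54 = 997.751 + 1028.54 = 2026.29.
Reliability = 2026.29 / 2491.26 = 0.8134.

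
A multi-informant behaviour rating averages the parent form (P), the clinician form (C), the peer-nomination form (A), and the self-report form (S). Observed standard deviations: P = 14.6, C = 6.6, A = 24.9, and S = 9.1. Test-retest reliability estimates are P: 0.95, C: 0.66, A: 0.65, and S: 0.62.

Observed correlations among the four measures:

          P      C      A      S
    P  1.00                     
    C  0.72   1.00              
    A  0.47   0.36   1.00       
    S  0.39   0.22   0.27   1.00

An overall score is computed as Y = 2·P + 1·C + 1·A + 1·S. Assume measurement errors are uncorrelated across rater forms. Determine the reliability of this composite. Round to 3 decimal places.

0.899

Var(Y) = 2²·14.6² + 6.6² + 24.9² + 9.1² + 2·[2·14.6·6.6·0.72 + 2·14.6·24.9·0.47 + 2·14.6·9.1·0.39 + 6.6·24.9·0.36 + 6.6·9.1·0.22 + 24.9·9.1·0.27] = 1599.02 + 1435.34 = 3034.36.
With uncorrelated errors the cross-covariances are all true-score covariance, so they carry over unchanged; only the diagonal terms shrink to ρᵢσᵢ².
True-score variance = [2²·14.6²·0.95 + 6.6²·0.66 + 24.9²·0.65 + 9.1²·0.62] + 1435.34 = 1293.11 + 1435.34 = 2728.45.
Reliability = 2728.45 / 3034.36 = 0.899.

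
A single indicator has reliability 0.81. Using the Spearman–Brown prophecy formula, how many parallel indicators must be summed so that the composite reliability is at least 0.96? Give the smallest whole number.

6

k ≥ ρ*(1−ρ₁)/(ρ₁(1−ρ*)) = 0.96·0.19 / (0.81·0.04) = 5.630.
Smallest integer k = 6.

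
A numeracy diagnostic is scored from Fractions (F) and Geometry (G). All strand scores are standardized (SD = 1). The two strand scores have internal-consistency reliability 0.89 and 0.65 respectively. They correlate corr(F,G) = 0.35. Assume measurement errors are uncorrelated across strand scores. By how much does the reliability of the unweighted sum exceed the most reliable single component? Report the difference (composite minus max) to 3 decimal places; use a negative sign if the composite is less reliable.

-0.060

Var(sum) = 2 + 0.7 = 2.7; true-score variance = 1.54 + 0.7 = 2.24; composite reliability = 0.8296.
Max component reliability = 0.8900.
Difference = 0.8296 − 0.8900 = -0.060.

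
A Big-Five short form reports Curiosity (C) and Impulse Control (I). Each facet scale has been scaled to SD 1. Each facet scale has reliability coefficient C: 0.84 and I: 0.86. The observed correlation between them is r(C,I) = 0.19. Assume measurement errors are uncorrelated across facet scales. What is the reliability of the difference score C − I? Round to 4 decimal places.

Var(C−I) = 1 + 1 − 2·0.19 = 2 − 0.38 = 1.62.
Because errors are independent across components, Cov(Tᵢ,Tⱼ) = Cov(Xᵢ,Xⱼ); the off-diagonal part of the true-score variance is the same as above.
True-score variance = [0.84 + 0.86] − 0.38 = 1.7 − 0.38 = 1.32.
Reliability = 1.32 / 1.62 = 0.8148.

0.8148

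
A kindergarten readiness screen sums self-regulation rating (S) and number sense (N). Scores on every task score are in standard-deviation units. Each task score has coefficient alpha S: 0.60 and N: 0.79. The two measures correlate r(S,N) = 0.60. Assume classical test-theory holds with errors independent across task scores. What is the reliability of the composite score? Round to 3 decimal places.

Var(S+N) = 2 + 2·[0.60] = 2 + 1.2 = 3.2.
With uncorrelated errors the cross-covariances are all true-score covariance, so they carry over unchanged; only the diagonal terms shrink to ρᵢσᵢ².
True-score variance = [0.60 + 0.79] + 1.2 = 1.39 + 1.2 = 2.59.
Reliability = 2.59 / 3.2 = 0.809.

0.809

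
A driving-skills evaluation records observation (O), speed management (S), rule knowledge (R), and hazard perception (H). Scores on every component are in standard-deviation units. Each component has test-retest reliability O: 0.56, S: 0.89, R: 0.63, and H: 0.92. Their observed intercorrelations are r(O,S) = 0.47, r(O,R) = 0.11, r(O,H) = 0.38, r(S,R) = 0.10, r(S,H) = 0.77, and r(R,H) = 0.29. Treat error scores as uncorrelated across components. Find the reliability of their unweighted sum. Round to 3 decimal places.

0.879

Var(O+S+R+H) = 4 + 2·[0.47 + 0.11 + 0.38 + 0.10 + 0.77 + 0.29] = 4 + 4.24 = 8.24.
Under uncorrelated errors the observed covariances equal the true-score covariances, so only the own-variance terms attenuate.
True-score variance = [0.56 + 0.89 + 0.63 + 0.92] + 4.24 = 3 + 4.24 = 7.24.
Reliability = 7.24 / 8.24 = 0.879.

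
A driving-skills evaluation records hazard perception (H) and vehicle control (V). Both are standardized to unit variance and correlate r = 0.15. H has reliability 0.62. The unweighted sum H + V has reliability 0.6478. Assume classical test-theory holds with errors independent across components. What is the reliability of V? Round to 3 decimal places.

Var(H+V) = 2 + 2·0.15 = 2.300.
True-score variance = ρ_H + ρ_V + 2·0.15, so 0.6478 = (0.62 + ρ_V + 0.30) / 2.300.
ρ_V = 0.6478·2.300 − 0.62 − 0.30 = 0.570.

0.570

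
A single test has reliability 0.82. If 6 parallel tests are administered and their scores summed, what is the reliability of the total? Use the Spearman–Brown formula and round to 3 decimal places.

ρ_k = kρ / (1 + (k−1)ρ) = 6·0.82 / (1 + 5·0.82) = 4.920 / 5.100 = 0.965.

0.965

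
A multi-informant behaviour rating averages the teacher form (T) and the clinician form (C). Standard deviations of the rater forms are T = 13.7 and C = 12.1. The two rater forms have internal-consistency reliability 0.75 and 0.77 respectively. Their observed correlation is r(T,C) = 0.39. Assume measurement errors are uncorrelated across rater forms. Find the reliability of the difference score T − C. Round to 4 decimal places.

Var(T−C) = 13.7² + 12.1² − 2·13.7·12.1·0.39 = 334.1 − 129.301 = 204.799.
Under uncorrelated errors the observed covariances equal the true-score covariances, so only the own-variance terms attenuate.
True-score variance = [13.7²·0.75 + 12.1²·0.77] − 129.301 = 253.503 − 129.301 = 124.203.
Reliability = 124.203 / 204.799 = 0.6065.

0.6065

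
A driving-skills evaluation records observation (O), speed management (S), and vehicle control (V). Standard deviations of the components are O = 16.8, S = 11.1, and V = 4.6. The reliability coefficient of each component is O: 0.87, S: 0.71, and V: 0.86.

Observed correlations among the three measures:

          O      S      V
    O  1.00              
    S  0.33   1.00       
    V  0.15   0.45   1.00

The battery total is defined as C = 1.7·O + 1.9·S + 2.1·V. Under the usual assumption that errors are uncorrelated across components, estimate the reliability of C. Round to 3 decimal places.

0.877

Var(C) = 1.7²·16.8² + 1.9²·11.1² + 2.1²·4.6² + 2·[3.23·16.8·11.1·0.33 + 3.57·16.8·4.6·0.15 + 3.99·11.1·4.6·0.45] = 1353.78 + 663.661 = 2017.44.
Because errors are independent across components, Cov(Tᵢ,Tⱼ) = Cov(Xᵢ,Xⱼ); the off-diagonal part of the true-score variance is the same as above.
True-score variance = [1.7²·16.8²·0.87 + 1.9²·11.1²·0.71 + 2.1²·4.6²·0.86] + 663.661 = 1105.69 + 663.661 = 1769.35.
Reliability = 1769.35 / 2017.44 = 0.877.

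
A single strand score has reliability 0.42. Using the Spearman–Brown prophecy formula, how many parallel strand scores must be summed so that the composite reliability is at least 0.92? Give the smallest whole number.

16

k ≥ ρ*(1−ρ₁)/(ρ₁(1−ρ*)) = 0.92·0.58 / (0.42·0.08) = 15.881.
Smallest integer k = 16.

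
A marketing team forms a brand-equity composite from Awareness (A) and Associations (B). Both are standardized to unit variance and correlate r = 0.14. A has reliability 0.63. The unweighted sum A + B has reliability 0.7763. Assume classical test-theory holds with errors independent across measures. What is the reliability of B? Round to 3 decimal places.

Var(A+B) = 2 + 2·0.14 = 2.280.
True-score variance = ρ_A + ρ_B + 2·0.14, so 0.7763 = (0.63 + ρ_B + 0.28) / 2.280.
ρ_B = 0.7763·2.280 − 0.63 − 0.28 = 0.860.

0.860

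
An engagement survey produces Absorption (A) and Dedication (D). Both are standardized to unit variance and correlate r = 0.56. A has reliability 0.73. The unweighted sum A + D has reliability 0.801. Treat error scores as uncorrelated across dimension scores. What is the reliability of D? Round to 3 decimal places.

Var(A+D) = 2 + 2·0.56 = 3.120.
True-score variance = ρ_A + ρ_D + 2·0.56, so 0.801 = (0.73 + ρ_D + 1.12) / 3.120.
ρ_D = 0.801·3.120 − 0.73 − 1.12 = 0.649.

0.649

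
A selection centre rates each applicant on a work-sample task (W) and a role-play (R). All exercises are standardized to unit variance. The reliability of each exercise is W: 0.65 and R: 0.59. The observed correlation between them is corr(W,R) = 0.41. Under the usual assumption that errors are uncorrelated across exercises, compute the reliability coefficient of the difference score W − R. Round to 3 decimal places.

Var(W−R) = 1 + 1 − 2·0.41 = 2 − 0.82 = 1.18.
Because errors are independent across components, Cov(Tᵢ,Tⱼ) = Cov(Xᵢ,Xⱼ); the off-diagonal part of the true-score variance is the same as above.
True-score variance = [0.65 + 0.59] − 0.82 = 1.24 − 0.82 = 0.42.
Reliability = 0.42 / 1.18 = 0.356.

0.356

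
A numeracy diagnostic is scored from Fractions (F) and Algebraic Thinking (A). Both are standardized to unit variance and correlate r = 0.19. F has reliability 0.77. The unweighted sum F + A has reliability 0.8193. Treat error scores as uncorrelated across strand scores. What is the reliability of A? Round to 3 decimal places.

Var(F+A) = 2 + 2·0.19 = 2.380.
True-score variance = ρ_F + ρ_A + 2·0.19, so 0.8193 = (0.77 + ρ_A + 0.38) / 2.380.
ρ_A = 0.8193·2.380 − 0.77 − 0.38 = 0.800.

0.800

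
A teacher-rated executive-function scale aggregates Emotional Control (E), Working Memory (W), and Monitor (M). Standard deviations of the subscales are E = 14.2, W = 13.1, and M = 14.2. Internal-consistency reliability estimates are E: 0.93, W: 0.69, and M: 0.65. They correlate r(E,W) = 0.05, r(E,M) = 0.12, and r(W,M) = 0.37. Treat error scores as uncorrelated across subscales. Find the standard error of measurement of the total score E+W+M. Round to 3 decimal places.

Var(total) = 574.89 + 204.65 = 779.54.
True-score variance = 437.002 + 204.65 = 641.652, so reliability = 0.8231.
Error variance = 779.54 − 641.652 = 137.888; SEM = √137.888 = 11.743.

11.743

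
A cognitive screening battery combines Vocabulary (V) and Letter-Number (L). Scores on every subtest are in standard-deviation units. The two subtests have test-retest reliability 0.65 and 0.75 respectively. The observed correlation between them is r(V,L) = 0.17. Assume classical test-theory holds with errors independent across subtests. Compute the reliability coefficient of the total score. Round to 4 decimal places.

0.7436

Var(V+L) = 2 + 2·[0.17] = 2 + 0.34 = 2.34.
Under uncorrelated errors the observed covariances equal the true-score covariances, so only the own-variance terms attenuate.
True-score variance = [0.65 + 0.75] + 0.34 = 1.4 + 0.34 = 1.74.
Reliability = 1.74 / 2.34 = 0.7436.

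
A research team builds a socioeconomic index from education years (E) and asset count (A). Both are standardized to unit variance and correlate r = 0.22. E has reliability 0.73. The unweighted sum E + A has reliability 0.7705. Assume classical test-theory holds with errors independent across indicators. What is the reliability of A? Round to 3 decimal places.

Var(E+A) = 2 + 2·0.22 = 2.440.
True-score variance = ρ_E + ρ_A + 2·0.22, so 0.7705 = (0.73 + ρ_A + 0.44) / 2.440.
ρ_A = 0.7705·2.440 − 0.73 − 0.44 = 0.710.

0.710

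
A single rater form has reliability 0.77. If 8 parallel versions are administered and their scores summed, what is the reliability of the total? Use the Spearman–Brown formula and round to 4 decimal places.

ρ_k = kρ / (1 + (k−1)ρ) = 8·0.77 / (1 + 7·0.77) = 6.160 / 6.390 = 0.9640.

0.9640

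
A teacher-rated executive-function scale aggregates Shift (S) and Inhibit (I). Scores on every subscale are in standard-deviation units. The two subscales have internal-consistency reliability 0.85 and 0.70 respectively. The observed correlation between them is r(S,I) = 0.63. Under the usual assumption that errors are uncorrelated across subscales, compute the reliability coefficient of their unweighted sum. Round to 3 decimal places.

Var(S+I) = 2 + 2·[0.63] = 2 + 1.26 = 3.26.
Under uncorrelated errors the observed covariances equal the true-score covariances, so only the own-variance terms attenuate.
True-score variance = [0.85 + 0.70] + 1.26 = 1.55 + 1.26 = 2.81.
Reliability = 2.81 / 3.26 = 0.862.

0.862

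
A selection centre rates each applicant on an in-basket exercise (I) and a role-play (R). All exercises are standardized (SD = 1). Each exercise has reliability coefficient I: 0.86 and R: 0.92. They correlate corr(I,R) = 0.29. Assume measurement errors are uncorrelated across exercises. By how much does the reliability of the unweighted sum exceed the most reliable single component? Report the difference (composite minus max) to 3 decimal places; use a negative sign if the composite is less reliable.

Var(sum) = 2 + 0.58 = 2.58; true-score variance = 1.78 + 0.58 = 2.36; composite reliability = 0.9147.
Max component reliability = 0.9200.
Difference = 0.9147 − 0.9200 = -0.005.

-0.005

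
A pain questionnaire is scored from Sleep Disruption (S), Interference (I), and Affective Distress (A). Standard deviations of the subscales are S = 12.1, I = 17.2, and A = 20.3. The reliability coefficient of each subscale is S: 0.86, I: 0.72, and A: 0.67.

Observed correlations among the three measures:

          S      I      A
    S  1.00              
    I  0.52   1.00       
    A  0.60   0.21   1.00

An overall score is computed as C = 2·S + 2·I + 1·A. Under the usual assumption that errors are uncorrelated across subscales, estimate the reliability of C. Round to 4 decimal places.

0.8602

Var(C) = 2²·12.1² + 2²·17.2² + 20.3² + 2·[4·12.1·17.2·0.52 + 2·12.1·20.3·0.60 + 2·17.2·20.3·0.21] = 2181.09 + 1748.59 = 3929.68.
With uncorrelated errors the cross-covariances are all true-score covariance, so they carry over unchanged; only the diagonal terms shrink to ρᵢσᵢ².
True-score variance = [2²·12.1²·0.86 + 2²·17.2²·0.72 + 20.3²·0.67] + 1748.59 = 1631.77 + 1748.59 = 3380.36.
Reliability = 3380.36 / 3929.68 = 0.8602.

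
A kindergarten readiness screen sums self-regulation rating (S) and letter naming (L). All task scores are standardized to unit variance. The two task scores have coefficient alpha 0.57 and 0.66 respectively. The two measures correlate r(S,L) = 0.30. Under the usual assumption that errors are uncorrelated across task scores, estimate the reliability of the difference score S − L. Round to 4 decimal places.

Var(S−L) = 1 + 1 − 2·0.30 = 2 − 0.6 = 1.4.
Under uncorrelated errors the observed covariances equal the true-score covariances, so only the own-variance terms attenuate.
True-score variance = [0.57 + 0.66] − 0.6 = 1.23 − 0.6 = 0.63.
Reliability = 0.63 / 1.4 = 0.4500.

0.4500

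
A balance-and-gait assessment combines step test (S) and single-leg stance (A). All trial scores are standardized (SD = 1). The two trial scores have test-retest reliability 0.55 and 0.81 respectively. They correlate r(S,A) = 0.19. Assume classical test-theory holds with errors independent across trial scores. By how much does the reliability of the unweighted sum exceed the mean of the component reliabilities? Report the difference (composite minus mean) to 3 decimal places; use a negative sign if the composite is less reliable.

0.051

Var(sum) = 2 + 0.38 = 2.38; true-score variance = 1.36 + 0.38 = 1.74; composite reliability = 0.7311.
Mean component reliability = 0.6800.
Difference = 0.7311 − 0.6800 = 0.051.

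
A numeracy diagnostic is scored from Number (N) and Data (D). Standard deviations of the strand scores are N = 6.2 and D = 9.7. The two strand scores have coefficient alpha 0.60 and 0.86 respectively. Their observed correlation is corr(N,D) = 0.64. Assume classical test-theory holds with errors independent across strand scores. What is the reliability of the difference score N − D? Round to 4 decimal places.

0.4861

Var(N−D) = 6.2² + 9.7² − 2·6.2·9.7·0.64 = 132.53 − 76.9792 = 55.5508.
With uncorrelated errors the cross-covariances are all true-score covariance, so they carry over unchanged; only the diagonal terms shrink to ρᵢσᵢ².
True-score variance = [6.2²·0.60 + 9.7²·0.86] − 76.9792 = 103.981 − 76.9792 = 27.0022.
Reliability = 27.0022 / 55.5508 = 0.4861.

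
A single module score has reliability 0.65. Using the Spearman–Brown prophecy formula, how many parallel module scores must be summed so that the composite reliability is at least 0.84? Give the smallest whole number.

k ≥ ρ*(1−ρ₁)/(ρ₁(1−ρ*)) = 0.84·0.35 / (0.65·0.16) = 2.827.
Smallest integer k = 3.

3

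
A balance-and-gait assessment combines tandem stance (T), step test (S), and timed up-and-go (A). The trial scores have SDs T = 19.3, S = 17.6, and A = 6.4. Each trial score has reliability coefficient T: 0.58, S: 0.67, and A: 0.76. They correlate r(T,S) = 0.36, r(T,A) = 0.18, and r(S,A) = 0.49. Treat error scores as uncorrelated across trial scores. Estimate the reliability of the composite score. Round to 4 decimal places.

Var(T+S+A) = 19.3² + 17.6² + 6.4² + 2·[19.3·17.6·0.36 + 19.3·6.4·0.18 + 17.6·6.4·0.49] = 723.21 + 399.424 = 1122.63.
Because errors are independent across components, Cov(Tᵢ,Tⱼ) = Cov(Xᵢ,Xⱼ); the off-diagonal part of the true-score variance is the same as above.
True-score variance = [19.3²·0.58 + 17.6²·0.67 + 6.4²·0.76] + 399.424 = 454.713 + 399.424 = 854.137.
Reliability = 854.137 / 1122.63 = 0.7608.

0.7608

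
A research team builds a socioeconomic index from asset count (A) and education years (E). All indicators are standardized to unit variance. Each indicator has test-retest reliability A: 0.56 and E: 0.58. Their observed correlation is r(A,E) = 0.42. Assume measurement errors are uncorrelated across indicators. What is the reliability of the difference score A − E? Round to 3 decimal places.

Var(A−E) = 1 + 1 − 2·0.42 = 2 − 0.84 = 1.16.
Under uncorrelated errors the observed covariances equal the true-score covariances, so only the own-variance terms attenuate.
True-score variance = [0.56 + 0.58] − 0.84 = 1.14 − 0.84 = 0.3.
Reliability = 0.3 / 1.16 = 0.259.

0.259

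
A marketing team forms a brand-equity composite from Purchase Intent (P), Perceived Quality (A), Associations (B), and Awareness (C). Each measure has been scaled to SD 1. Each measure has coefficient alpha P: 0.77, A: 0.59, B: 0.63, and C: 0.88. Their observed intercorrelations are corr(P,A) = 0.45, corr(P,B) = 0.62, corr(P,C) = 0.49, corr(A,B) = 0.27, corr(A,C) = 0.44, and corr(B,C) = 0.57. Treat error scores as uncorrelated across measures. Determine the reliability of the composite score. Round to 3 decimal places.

0.883

Var(P+A+B+C) = 4 + 2·[0.45 + 0.62 + 0.49 + 0.27 + 0.44 + 0.57] = 4 + 5.68 = 9.68.
Because errors are independent across components, Cov(Tᵢ,Tⱼ) = Cov(Xᵢ,Xⱼ); the off-diagonal part of the true-score variance is the same as above.
True-score variance = [0.77 + 0.59 + 0.63 + 0.88] + 5.68 = 2.87 + 5.68 = 8.55.
Reliability = 8.55 / 9.68 = 0.883.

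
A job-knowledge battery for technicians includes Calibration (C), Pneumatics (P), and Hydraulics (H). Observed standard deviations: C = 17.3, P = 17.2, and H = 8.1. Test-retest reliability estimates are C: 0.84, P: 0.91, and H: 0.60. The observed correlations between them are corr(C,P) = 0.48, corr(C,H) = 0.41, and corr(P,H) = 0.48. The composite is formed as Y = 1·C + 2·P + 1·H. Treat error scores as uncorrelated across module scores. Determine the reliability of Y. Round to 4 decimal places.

Var(Y) = 17.3² + 2²·17.2² + 8.1² + 2·[2·17.3·17.2·0.48 + 17.3·8.1·0.41 + 2·17.2·8.1·0.48] = 1548.26 + 953.716 = 2501.98.
Because errors are independent across components, Cov(Tᵢ,Tⱼ) = Cov(Xᵢ,Xⱼ); the off-diagonal part of the true-score variance is the same as above.
True-score variance = [17.3²·0.84 + 2²·17.2²·0.91 + 8.1²·0.60] + 953.716 = 1367.63 + 953.716 = 2321.34.
Reliability = 2321.34 / 2501.98 = 0.9278.

0.9278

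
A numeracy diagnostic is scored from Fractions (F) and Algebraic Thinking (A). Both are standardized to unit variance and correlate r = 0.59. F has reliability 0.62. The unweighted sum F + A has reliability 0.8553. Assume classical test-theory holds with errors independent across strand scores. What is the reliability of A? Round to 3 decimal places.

Var(F+A) = 2 + 2·0.59 = 3.180.
True-score variance = ρ_F + ρ_A + 2·0.59, so 0.8553 = (0.62 + ρ_A + 1.18) / 3.180.
ρ_A = 0.8553·3.180 − 0.62 − 1.18 = 0.920.

0.920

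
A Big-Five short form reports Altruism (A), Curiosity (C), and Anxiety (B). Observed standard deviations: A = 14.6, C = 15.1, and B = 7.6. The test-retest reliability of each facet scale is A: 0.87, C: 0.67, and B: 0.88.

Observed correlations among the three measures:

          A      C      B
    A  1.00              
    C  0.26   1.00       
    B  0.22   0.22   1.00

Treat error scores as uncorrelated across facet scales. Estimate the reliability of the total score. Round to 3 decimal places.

0.846

Var(A+C+B) = 14.6² + 15.1² + 7.6² + 2·[14.6·15.1·0.26 + 14.6·7.6·0.22 + 15.1·7.6·0.22] = 498.93 + 213.956 = 712.886.
Under uncorrelated errors the observed covariances equal the true-score covariances, so only the own-variance terms attenuate.
True-score variance = [14.6²·0.87 + 15.1²·0.67 + 7.6²·0.88] + 213.956 = 389.045 + 213.956 = 603.001.
Reliability = 603.001 / 712.886 = 0.846.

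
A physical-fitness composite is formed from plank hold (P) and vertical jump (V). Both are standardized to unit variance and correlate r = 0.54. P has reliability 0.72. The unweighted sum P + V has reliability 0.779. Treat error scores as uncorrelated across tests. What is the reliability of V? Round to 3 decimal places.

0.599

Var(P+V) = 2 + 2·0.54 = 3.080.
True-score variance = ρ_P + ρ_V + 2·0.54, so 0.779 = (0.72 + ρ_V + 1.08) / 3.080.
ρ_V = 0.779·3.080 − 0.72 − 1.08 = 0.599.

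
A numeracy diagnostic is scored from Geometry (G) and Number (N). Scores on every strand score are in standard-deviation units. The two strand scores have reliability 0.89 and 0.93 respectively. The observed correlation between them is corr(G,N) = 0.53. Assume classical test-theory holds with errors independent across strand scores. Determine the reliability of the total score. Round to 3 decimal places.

0.941

Var(G+N) = 2 + 2·[0.53] = 2 + 1.06 = 3.06.
With uncorrelated errors the cross-covariances are all true-score covariance, so they carry over unchanged; only the diagonal terms shrink to ρᵢσᵢ².
True-score variance = [0.89 + 0.93] + 1.06 = 1.82 + 1.06 = 2.88.
Reliability = 2.88 / 3.06 = 0.941.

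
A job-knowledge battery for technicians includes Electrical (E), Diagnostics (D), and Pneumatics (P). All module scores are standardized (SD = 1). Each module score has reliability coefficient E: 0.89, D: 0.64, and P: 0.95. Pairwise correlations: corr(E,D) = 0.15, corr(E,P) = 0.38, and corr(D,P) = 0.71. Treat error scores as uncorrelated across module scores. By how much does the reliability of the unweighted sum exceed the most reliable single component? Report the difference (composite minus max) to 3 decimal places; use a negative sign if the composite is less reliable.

-0.045

Var(sum) = 3 + 2.48 = 5.48; true-score variance = 2.48 + 2.48 = 4.96; composite reliability = 0.9051.
Max component reliability = 0.9500.
Difference = 0.9051 − 0.9500 = -0.045.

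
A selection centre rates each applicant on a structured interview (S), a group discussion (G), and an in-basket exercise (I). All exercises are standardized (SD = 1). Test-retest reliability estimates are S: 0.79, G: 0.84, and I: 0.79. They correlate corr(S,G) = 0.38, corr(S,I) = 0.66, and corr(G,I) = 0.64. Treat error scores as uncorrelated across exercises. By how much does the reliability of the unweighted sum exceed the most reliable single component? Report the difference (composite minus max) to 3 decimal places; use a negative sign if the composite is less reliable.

0.069

Var(sum) = 3 + 3.36 = 6.36; true-score variance = 2.42 + 3.36 = 5.78; composite reliability = 0.9088.
Max component reliability = 0.8400.
Difference = 0.9088 − 0.8400 = 0.069.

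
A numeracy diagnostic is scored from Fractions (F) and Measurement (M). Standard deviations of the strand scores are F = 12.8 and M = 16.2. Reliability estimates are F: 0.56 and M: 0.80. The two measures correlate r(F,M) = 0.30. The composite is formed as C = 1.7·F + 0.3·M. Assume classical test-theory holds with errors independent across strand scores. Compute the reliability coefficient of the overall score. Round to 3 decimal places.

Var(C) = 1.7²·12.8² + 0.3²·16.2² + 2·[0.51·12.8·16.2·0.30] = 497.117 + 63.4522 = 560.569.
Under uncorrelated errors the observed covariances equal the true-score covariances, so only the own-variance terms attenuate.
True-score variance = [1.7²·12.8²·0.56 + 0.3²·16.2²·0.80] + 63.4522 = 284.054 + 63.4522 = 347.506.
Reliability = 347.506 / 560.569 = 0.620.

0.620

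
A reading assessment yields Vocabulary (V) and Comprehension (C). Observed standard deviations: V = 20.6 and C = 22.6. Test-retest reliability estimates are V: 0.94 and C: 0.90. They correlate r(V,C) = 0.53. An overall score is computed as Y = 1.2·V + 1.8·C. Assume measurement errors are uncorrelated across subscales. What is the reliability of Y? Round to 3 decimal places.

Var(Y) = 1.2²·20.6² + 1.8²·22.6² + 2·[2.16·20.6·22.6·0.53] = 2265.94 + 1065.95 = 3331.89.
Because errors are independent across components, Cov(Tᵢ,Tⱼ) = Cov(Xᵢ,Xⱼ); the off-diagonal part of the true-score variance is the same as above.
True-score variance = [1.2²·20.6²·0.94 + 1.8²·22.6²·0.90] + 1065.95 = 2063.79 + 1065.95 = 3129.74.
Reliability = 3129.74 / 3331.89 = 0.939.

0.939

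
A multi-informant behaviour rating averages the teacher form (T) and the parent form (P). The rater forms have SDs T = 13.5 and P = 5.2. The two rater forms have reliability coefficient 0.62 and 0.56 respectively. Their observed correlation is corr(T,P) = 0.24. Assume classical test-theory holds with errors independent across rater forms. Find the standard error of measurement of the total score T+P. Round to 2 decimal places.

9.01

Var(total) = 209.29 + 33.696 = 242.986.
True-score variance = 128.137 + 33.696 = 161.833, so reliability = 0.6660.
Error variance = 242.986 − 161.833 = 81.1526; SEM = √81.1526 = 9.01.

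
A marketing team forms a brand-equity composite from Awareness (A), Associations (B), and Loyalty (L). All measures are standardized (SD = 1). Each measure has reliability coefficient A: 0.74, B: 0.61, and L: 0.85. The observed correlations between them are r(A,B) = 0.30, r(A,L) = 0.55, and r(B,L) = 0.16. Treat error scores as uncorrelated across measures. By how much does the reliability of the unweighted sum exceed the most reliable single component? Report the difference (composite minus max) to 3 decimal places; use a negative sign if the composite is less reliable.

Var(sum) = 3 + 2.02 = 5.02; true-score variance = 2.2 + 2.02 = 4.22; composite reliability = 0.8406.
Max component reliability = 0.8500.
Difference = 0.8406 − 0.8500 = -0.009.

-0.009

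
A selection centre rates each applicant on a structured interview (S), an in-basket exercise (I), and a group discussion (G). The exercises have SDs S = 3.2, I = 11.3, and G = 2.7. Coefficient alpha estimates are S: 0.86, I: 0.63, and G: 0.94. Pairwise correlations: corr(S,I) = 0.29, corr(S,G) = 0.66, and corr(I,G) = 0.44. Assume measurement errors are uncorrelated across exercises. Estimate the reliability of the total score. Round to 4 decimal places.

Var(S+I+G) = 3.2² + 11.3² + 2.7² + 2·[3.2·11.3·0.29 + 3.2·2.7·0.66 + 11.3·2.7·0.44] = 145.22 + 59.2264 = 204.446.
Because errors are independent across components, Cov(Tᵢ,Tⱼ) = Cov(Xᵢ,Xⱼ); the off-diagonal part of the true-score variance is the same as above.
True-score variance = [3.2²·0.86 + 11.3²·0.63 + 2.7²·0.94] + 59.2264 = 96.1037 + 59.2264 = 155.33.
Reliability = 155.33 / 204.446 = 0.7598.

0.7598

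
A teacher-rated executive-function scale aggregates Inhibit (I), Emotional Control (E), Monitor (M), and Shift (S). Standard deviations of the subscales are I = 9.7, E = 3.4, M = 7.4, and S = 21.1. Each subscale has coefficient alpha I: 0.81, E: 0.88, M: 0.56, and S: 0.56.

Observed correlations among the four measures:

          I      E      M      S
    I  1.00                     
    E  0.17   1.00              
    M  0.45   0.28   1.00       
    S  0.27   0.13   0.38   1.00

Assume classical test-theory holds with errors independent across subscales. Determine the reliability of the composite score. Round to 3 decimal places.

0.746

Var(I+E+M+S) = 9.7² + 3.4² + 7.4² + 21.1² + 2·[9.7·3.4·0.17 + 9.7·7.4·0.45 + 9.7·21.1·0.27 + 3.4·7.4·0.28 + 3.4·21.1·0.13 + 7.4·21.1·0.38] = 605.62 + 337.745 = 943.365.
With uncorrelated errors the cross-covariances are all true-score covariance, so they carry over unchanged; only the diagonal terms shrink to ρᵢσᵢ².
True-score variance = [9.7²·0.81 + 3.4²·0.88 + 7.4²·0.56 + 21.1²·0.56] + 337.745 = 366.369 + 337.745 = 704.114.
Reliability = 704.114 / 943.365 = 0.746.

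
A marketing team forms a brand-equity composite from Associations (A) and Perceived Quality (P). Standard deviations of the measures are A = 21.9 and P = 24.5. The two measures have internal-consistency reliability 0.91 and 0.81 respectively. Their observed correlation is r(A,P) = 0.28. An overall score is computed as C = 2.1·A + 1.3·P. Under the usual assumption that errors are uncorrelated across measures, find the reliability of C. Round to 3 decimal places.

Var(C) = 2.1²·21.9² + 1.3²·24.5² + 2·[2.73·21.9·24.5·0.28] = 3129.5 + 820.278 = 3949.78.
Because errors are independent across components, Cov(Tᵢ,Tⱼ) = Cov(Xᵢ,Xⱼ); the off-diagonal part of the true-score variance is the same as above.
True-score variance = [2.1²·21.9²·0.91 + 1.3²·24.5²·0.81] + 820.278 = 2746.41 + 820.278 = 3566.68.
Reliability = 3566.68 / 3949.78 = 0.903.

0.903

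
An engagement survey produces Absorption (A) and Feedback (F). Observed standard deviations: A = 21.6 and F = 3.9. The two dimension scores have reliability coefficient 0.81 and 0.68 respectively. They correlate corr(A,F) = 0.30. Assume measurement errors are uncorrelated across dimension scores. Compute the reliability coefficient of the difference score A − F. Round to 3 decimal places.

Var(A−F) = 21.6² + 3.9² − 2·21.6·3.9·0.30 = 481.77 − 50.544 = 431.226.
With uncorrelated errors the cross-covariances are all true-score covariance, so they carry over unchanged; only the diagonal terms shrink to ρᵢσᵢ².
True-score variance = [21.6²·0.81 + 3.9²·0.68] − 50.544 = 388.256 − 50.544 = 337.712.
Reliability = 337.712 / 431.226 = 0.783.

0.783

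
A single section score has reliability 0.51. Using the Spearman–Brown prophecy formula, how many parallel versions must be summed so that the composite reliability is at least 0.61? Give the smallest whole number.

2

k ≥ ρ*(1−ρ₁)/(ρ₁(1−ρ*)) = 0.61·0.49 / (0.51·0.39) = 1.503.
Smallest integer k = 2.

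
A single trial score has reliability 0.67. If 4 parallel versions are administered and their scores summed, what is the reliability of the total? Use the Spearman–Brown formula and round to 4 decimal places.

0.8904

ρ_k = kρ / (1 + (k−1)ρ) = 4·0.67 / (1 + 3·0.67) = 2.680 / 3.010 = 0.8904.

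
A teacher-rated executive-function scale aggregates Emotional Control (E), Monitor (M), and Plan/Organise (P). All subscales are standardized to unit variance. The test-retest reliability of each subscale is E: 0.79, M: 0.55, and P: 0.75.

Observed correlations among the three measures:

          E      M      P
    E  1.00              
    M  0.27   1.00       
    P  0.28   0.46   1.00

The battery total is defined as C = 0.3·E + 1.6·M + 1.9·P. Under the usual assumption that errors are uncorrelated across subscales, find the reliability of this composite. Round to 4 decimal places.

Var(C) = 0.3² + 1.6² + 1.9² + 2·[0.48·0.27 + 0.57·0.28 + 3.04·0.46] = 6.26 + 3.3752 = 9.6352.
Under uncorrelated errors the observed covariances equal the true-score covariances, so only the own-variance terms attenuate.
True-score variance = [0.3²·0.79 + 1.6²·0.55 + 1.9²·0.75] + 3.3752 = 4.1866 + 3.3752 = 7.5618.
Reliability = 7.5618 / 9.6352 = 0.7848.

0.7848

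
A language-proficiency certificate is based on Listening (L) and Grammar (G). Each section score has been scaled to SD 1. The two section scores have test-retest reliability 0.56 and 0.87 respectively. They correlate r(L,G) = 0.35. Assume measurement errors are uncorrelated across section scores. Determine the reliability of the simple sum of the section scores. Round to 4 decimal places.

Var(L+G) = 2 + 2·[0.35] = 2 + 0.7 = 2.7.
Under uncorrelated errors the observed covariances equal the true-score covariances, so only the own-variance terms attenuate.
True-score variance = [0.56 + 0.87] + 0.7 = 1.43 + 0.7 = 2.13.
Reliability = 2.13 / 2.7 = 0.7889.

0.7889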